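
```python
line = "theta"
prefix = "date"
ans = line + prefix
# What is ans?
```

Answer: 'thetadate'

Derivation:
Trace (tracking ans):
line = 'theta'  # -> line = 'theta'
prefix = 'date'  # -> prefix = 'date'
ans = line + prefix  # -> ans = 'thetadate'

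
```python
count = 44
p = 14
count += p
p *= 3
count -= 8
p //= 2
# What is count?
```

Answer: 50

Derivation:
Trace (tracking count):
count = 44  # -> count = 44
p = 14  # -> p = 14
count += p  # -> count = 58
p *= 3  # -> p = 42
count -= 8  # -> count = 50
p //= 2  # -> p = 21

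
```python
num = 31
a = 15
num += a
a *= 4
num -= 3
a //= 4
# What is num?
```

Trace (tracking num):
num = 31  # -> num = 31
a = 15  # -> a = 15
num += a  # -> num = 46
a *= 4  # -> a = 60
num -= 3  # -> num = 43
a //= 4  # -> a = 15

Answer: 43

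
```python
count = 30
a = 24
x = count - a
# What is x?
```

Answer: 6

Derivation:
Trace (tracking x):
count = 30  # -> count = 30
a = 24  # -> a = 24
x = count - a  # -> x = 6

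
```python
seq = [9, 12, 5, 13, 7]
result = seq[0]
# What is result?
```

Answer: 9

Derivation:
Trace (tracking result):
seq = [9, 12, 5, 13, 7]  # -> seq = [9, 12, 5, 13, 7]
result = seq[0]  # -> result = 9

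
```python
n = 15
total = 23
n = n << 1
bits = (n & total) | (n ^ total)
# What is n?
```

Answer: 30

Derivation:
Trace (tracking n):
n = 15  # -> n = 15
total = 23  # -> total = 23
n = n << 1  # -> n = 30
bits = n & total | n ^ total  # -> bits = 31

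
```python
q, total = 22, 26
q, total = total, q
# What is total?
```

Answer: 22

Derivation:
Trace (tracking total):
q, total = (22, 26)  # -> q = 22, total = 26
q, total = (total, q)  # -> q = 26, total = 22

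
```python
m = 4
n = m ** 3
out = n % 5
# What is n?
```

Trace (tracking n):
m = 4  # -> m = 4
n = m ** 3  # -> n = 64
out = n % 5  # -> out = 4

Answer: 64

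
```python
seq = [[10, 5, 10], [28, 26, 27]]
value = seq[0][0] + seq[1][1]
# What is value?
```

Trace (tracking value):
seq = [[10, 5, 10], [28, 26, 27]]  # -> seq = [[10, 5, 10], [28, 26, 27]]
value = seq[0][0] + seq[1][1]  # -> value = 36

Answer: 36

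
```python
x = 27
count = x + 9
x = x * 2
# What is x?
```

Answer: 54

Derivation:
Trace (tracking x):
x = 27  # -> x = 27
count = x + 9  # -> count = 36
x = x * 2  # -> x = 54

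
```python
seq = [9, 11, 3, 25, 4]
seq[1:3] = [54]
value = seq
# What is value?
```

Trace (tracking value):
seq = [9, 11, 3, 25, 4]  # -> seq = [9, 11, 3, 25, 4]
seq[1:3] = [54]  # -> seq = [9, 54, 25, 4]
value = seq  # -> value = [9, 54, 25, 4]

Answer: [9, 54, 25, 4]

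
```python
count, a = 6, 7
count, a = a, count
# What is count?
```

Trace (tracking count):
count, a = (6, 7)  # -> count = 6, a = 7
count, a = (a, count)  # -> count = 7, a = 6

Answer: 7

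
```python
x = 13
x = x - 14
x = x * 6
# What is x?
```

Trace (tracking x):
x = 13  # -> x = 13
x = x - 14  # -> x = -1
x = x * 6  # -> x = -6

Answer: -6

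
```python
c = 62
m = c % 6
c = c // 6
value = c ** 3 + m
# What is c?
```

Answer: 10

Derivation:
Trace (tracking c):
c = 62  # -> c = 62
m = c % 6  # -> m = 2
c = c // 6  # -> c = 10
value = c ** 3 + m  # -> value = 1002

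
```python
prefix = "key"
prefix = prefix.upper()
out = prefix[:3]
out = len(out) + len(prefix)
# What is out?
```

Answer: 6

Derivation:
Trace (tracking out):
prefix = 'key'  # -> prefix = 'key'
prefix = prefix.upper()  # -> prefix = 'KEY'
out = prefix[:3]  # -> out = 'KEY'
out = len(out) + len(prefix)  # -> out = 6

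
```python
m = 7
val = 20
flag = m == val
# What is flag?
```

Answer: False

Derivation:
Trace (tracking flag):
m = 7  # -> m = 7
val = 20  # -> val = 20
flag = m == val  # -> flag = False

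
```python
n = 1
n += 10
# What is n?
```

Trace (tracking n):
n = 1  # -> n = 1
n += 10  # -> n = 11

Answer: 11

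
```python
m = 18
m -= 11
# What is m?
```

Trace (tracking m):
m = 18  # -> m = 18
m -= 11  # -> m = 7

Answer: 7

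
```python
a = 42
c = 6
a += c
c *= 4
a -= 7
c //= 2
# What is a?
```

Trace (tracking a):
a = 42  # -> a = 42
c = 6  # -> c = 6
a += c  # -> a = 48
c *= 4  # -> c = 24
a -= 7  # -> a = 41
c //= 2  # -> c = 12

Answer: 41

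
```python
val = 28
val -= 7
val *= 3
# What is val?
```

Answer: 63

Derivation:
Trace (tracking val):
val = 28  # -> val = 28
val -= 7  # -> val = 21
val *= 3  # -> val = 63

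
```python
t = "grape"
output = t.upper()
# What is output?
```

Answer: 'GRAPE'

Derivation:
Trace (tracking output):
t = 'grape'  # -> t = 'grape'
output = t.upper()  # -> output = 'GRAPE'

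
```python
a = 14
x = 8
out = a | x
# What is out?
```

Answer: 14

Derivation:
Trace (tracking out):
a = 14  # -> a = 14
x = 8  # -> x = 8
out = a | x  # -> out = 14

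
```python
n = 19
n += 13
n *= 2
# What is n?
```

Answer: 64

Derivation:
Trace (tracking n):
n = 19  # -> n = 19
n += 13  # -> n = 32
n *= 2  # -> n = 64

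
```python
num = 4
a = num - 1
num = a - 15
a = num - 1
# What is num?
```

Trace (tracking num):
num = 4  # -> num = 4
a = num - 1  # -> a = 3
num = a - 15  # -> num = -12
a = num - 1  # -> a = -13

Answer: -12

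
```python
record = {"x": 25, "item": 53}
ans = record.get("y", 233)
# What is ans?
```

Trace (tracking ans):
record = {'x': 25, 'item': 53}  # -> record = {'x': 25, 'item': 53}
ans = record.get('y', 233)  # -> ans = 233

Answer: 233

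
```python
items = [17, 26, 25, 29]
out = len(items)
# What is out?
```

Trace (tracking out):
items = [17, 26, 25, 29]  # -> items = [17, 26, 25, 29]
out = len(items)  # -> out = 4

Answer: 4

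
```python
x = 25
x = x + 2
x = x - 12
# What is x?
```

Answer: 15

Derivation:
Trace (tracking x):
x = 25  # -> x = 25
x = x + 2  # -> x = 27
x = x - 12  # -> x = 15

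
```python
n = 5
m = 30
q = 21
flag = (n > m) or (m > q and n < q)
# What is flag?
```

Answer: True

Derivation:
Trace (tracking flag):
n = 5  # -> n = 5
m = 30  # -> m = 30
q = 21  # -> q = 21
flag = n > m or (m > q and n < q)  # -> flag = True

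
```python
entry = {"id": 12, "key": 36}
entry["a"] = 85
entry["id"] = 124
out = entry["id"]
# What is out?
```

Answer: 124

Derivation:
Trace (tracking out):
entry = {'id': 12, 'key': 36}  # -> entry = {'id': 12, 'key': 36}
entry['a'] = 85  # -> entry = {'id': 12, 'key': 36, 'a': 85}
entry['id'] = 124  # -> entry = {'id': 124, 'key': 36, 'a': 85}
out = entry['id']  # -> out = 124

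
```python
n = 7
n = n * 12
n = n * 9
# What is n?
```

Answer: 756

Derivation:
Trace (tracking n):
n = 7  # -> n = 7
n = n * 12  # -> n = 84
n = n * 9  # -> n = 756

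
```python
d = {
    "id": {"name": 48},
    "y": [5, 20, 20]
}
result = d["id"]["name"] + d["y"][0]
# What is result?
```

Trace (tracking result):
d = {'id': {'name': 48}, 'y': [5, 20, 20]}  # -> d = {'id': {'name': 48}, 'y': [5, 20, 20]}
result = d['id']['name'] + d['y'][0]  # -> result = 53

Answer: 53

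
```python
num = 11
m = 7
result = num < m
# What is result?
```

Trace (tracking result):
num = 11  # -> num = 11
m = 7  # -> m = 7
result = num < m  # -> result = False

Answer: False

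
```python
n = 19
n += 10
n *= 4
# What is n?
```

Answer: 116

Derivation:
Trace (tracking n):
n = 19  # -> n = 19
n += 10  # -> n = 29
n *= 4  # -> n = 116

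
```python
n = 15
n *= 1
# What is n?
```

Trace (tracking n):
n = 15  # -> n = 15
n *= 1  # -> n = 15

Answer: 15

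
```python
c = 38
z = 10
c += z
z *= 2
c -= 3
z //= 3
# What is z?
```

Answer: 6

Derivation:
Trace (tracking z):
c = 38  # -> c = 38
z = 10  # -> z = 10
c += z  # -> c = 48
z *= 2  # -> z = 20
c -= 3  # -> c = 45
z //= 3  # -> z = 6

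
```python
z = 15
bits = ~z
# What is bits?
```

Trace (tracking bits):
z = 15  # -> z = 15
bits = ~z  # -> bits = -16

Answer: -16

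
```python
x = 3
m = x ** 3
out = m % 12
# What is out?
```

Answer: 3

Derivation:
Trace (tracking out):
x = 3  # -> x = 3
m = x ** 3  # -> m = 27
out = m % 12  # -> out = 3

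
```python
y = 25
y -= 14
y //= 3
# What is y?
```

Trace (tracking y):
y = 25  # -> y = 25
y -= 14  # -> y = 11
y //= 3  # -> y = 3

Answer: 3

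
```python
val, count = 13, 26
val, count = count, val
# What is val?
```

Trace (tracking val):
val, count = (13, 26)  # -> val = 13, count = 26
val, count = (count, val)  # -> val = 26, count = 13

Answer: 26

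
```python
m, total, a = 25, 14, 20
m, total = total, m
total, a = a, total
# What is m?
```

Answer: 14

Derivation:
Trace (tracking m):
m, total, a = (25, 14, 20)  # -> m = 25, total = 14, a = 20
m, total = (total, m)  # -> m = 14, total = 25
total, a = (a, total)  # -> total = 20, a = 25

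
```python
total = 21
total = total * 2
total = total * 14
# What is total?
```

Trace (tracking total):
total = 21  # -> total = 21
total = total * 2  # -> total = 42
total = total * 14  # -> total = 588

Answer: 588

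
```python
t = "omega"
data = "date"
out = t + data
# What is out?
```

Trace (tracking out):
t = 'omega'  # -> t = 'omega'
data = 'date'  # -> data = 'date'
out = t + data  # -> out = 'omegadate'

Answer: 'omegadate'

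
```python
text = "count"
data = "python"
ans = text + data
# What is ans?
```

Answer: 'countpython'

Derivation:
Trace (tracking ans):
text = 'count'  # -> text = 'count'
data = 'python'  # -> data = 'python'
ans = text + data  # -> ans = 'countpython'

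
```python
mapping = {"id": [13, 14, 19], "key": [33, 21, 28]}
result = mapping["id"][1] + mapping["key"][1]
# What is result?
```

Trace (tracking result):
mapping = {'id': [13, 14, 19], 'key': [33, 21, 28]}  # -> mapping = {'id': [13, 14, 19], 'key': [33, 21, 28]}
result = mapping['id'][1] + mapping['key'][1]  # -> result = 35

Answer: 35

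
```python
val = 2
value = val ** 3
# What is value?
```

Answer: 8

Derivation:
Trace (tracking value):
val = 2  # -> val = 2
value = val ** 3  # -> value = 8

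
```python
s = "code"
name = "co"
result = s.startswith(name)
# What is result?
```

Trace (tracking result):
s = 'code'  # -> s = 'code'
name = 'co'  # -> name = 'co'
result = s.startswith(name)  # -> result = True

Answer: True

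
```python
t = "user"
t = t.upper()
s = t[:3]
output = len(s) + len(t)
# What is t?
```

Answer: 'USER'

Derivation:
Trace (tracking t):
t = 'user'  # -> t = 'user'
t = t.upper()  # -> t = 'USER'
s = t[:3]  # -> s = 'USE'
output = len(s) + len(t)  # -> output = 7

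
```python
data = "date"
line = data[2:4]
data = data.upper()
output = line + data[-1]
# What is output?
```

Trace (tracking output):
data = 'date'  # -> data = 'date'
line = data[2:4]  # -> line = 'te'
data = data.upper()  # -> data = 'DATE'
output = line + data[-1]  # -> output = 'teE'

Answer: 'teE'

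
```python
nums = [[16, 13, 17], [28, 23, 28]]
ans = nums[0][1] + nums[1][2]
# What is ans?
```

Trace (tracking ans):
nums = [[16, 13, 17], [28, 23, 28]]  # -> nums = [[16, 13, 17], [28, 23, 28]]
ans = nums[0][1] + nums[1][2]  # -> ans = 41

Answer: 41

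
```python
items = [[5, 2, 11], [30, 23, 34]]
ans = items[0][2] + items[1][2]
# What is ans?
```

Answer: 45

Derivation:
Trace (tracking ans):
items = [[5, 2, 11], [30, 23, 34]]  # -> items = [[5, 2, 11], [30, 23, 34]]
ans = items[0][2] + items[1][2]  # -> ans = 45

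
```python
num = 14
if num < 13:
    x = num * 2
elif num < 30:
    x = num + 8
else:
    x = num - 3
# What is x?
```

Trace (tracking x):
num = 14  # -> num = 14
if num < 13:  # condition is False
elif num < 30:  # condition is True
    x = num + 8  # -> x = 22

Answer: 22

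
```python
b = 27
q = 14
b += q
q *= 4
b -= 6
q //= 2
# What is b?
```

Trace (tracking b):
b = 27  # -> b = 27
q = 14  # -> q = 14
b += q  # -> b = 41
q *= 4  # -> q = 56
b -= 6  # -> b = 35
q //= 2  # -> q = 28

Answer: 35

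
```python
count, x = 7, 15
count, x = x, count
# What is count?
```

Trace (tracking count):
count, x = (7, 15)  # -> count = 7, x = 15
count, x = (x, count)  # -> count = 15, x = 7

Answer: 15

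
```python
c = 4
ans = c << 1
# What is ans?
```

Answer: 8

Derivation:
Trace (tracking ans):
c = 4  # -> c = 4
ans = c << 1  # -> ans = 8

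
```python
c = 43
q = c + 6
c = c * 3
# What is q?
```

Answer: 49

Derivation:
Trace (tracking q):
c = 43  # -> c = 43
q = c + 6  # -> q = 49
c = c * 3  # -> c = 129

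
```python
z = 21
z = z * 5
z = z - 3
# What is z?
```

Answer: 102

Derivation:
Trace (tracking z):
z = 21  # -> z = 21
z = z * 5  # -> z = 105
z = z - 3  # -> z = 102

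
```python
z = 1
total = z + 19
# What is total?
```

Answer: 20

Derivation:
Trace (tracking total):
z = 1  # -> z = 1
total = z + 19  # -> total = 20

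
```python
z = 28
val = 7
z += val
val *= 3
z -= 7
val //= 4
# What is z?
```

Answer: 28

Derivation:
Trace (tracking z):
z = 28  # -> z = 28
val = 7  # -> val = 7
z += val  # -> z = 35
val *= 3  # -> val = 21
z -= 7  # -> z = 28
val //= 4  # -> val = 5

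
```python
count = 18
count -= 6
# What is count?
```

Answer: 12

Derivation:
Trace (tracking count):
count = 18  # -> count = 18
count -= 6  # -> count = 12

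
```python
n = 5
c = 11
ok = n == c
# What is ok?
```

Trace (tracking ok):
n = 5  # -> n = 5
c = 11  # -> c = 11
ok = n == c  # -> ok = False

Answer: False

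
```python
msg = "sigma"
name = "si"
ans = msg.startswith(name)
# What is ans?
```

Answer: True

Derivation:
Trace (tracking ans):
msg = 'sigma'  # -> msg = 'sigma'
name = 'si'  # -> name = 'si'
ans = msg.startswith(name)  # -> ans = True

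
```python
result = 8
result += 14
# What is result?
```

Answer: 22

Derivation:
Trace (tracking result):
result = 8  # -> result = 8
result += 14  # -> result = 22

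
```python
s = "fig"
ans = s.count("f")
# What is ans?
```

Trace (tracking ans):
s = 'fig'  # -> s = 'fig'
ans = s.count('f')  # -> ans = 1

Answer: 1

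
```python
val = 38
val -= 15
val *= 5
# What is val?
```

Trace (tracking val):
val = 38  # -> val = 38
val -= 15  # -> val = 23
val *= 5  # -> val = 115

Answer: 115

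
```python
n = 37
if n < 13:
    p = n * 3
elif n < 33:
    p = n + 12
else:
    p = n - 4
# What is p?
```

Trace (tracking p):
n = 37  # -> n = 37
if n < 13:  # condition is False
elif n < 33:  # condition is False
else:
    p = n - 4  # -> p = 33

Answer: 33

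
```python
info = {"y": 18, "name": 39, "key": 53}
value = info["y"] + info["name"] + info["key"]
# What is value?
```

Trace (tracking value):
info = {'y': 18, 'name': 39, 'key': 53}  # -> info = {'y': 18, 'name': 39, 'key': 53}
value = info['y'] + info['name'] + info['key']  # -> value = 110

Answer: 110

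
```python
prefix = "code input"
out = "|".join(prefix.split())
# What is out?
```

Trace (tracking out):
prefix = 'code input'  # -> prefix = 'code input'
out = '|'.join(prefix.split())  # -> out = 'code|input'

Answer: 'code|input'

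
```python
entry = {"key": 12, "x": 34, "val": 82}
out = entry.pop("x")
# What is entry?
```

Answer: {'key': 12, 'val': 82}

Derivation:
Trace (tracking entry):
entry = {'key': 12, 'x': 34, 'val': 82}  # -> entry = {'key': 12, 'x': 34, 'val': 82}
out = entry.pop('x')  # -> out = 34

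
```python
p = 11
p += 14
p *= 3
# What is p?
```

Answer: 75

Derivation:
Trace (tracking p):
p = 11  # -> p = 11
p += 14  # -> p = 25
p *= 3  # -> p = 75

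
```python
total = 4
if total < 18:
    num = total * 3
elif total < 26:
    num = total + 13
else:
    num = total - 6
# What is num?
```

Trace (tracking num):
total = 4  # -> total = 4
if total < 18:  # condition is True
    num = total * 3  # -> num = 12

Answer: 12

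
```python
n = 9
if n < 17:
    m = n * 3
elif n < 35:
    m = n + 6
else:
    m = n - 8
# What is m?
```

Answer: 27

Derivation:
Trace (tracking m):
n = 9  # -> n = 9
if n < 17:  # condition is True
    m = n * 3  # -> m = 27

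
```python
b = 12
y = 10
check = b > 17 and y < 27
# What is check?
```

Answer: False

Derivation:
Trace (tracking check):
b = 12  # -> b = 12
y = 10  # -> y = 10
check = b > 17 and y < 27  # -> check = False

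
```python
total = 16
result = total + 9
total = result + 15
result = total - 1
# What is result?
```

Trace (tracking result):
total = 16  # -> total = 16
result = total + 9  # -> result = 25
total = result + 15  # -> total = 40
result = total - 1  # -> result = 39

Answer: 39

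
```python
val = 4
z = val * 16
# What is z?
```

Trace (tracking z):
val = 4  # -> val = 4
z = val * 16  # -> z = 64

Answer: 64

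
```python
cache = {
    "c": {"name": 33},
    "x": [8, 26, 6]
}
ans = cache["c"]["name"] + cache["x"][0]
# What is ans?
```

Answer: 41

Derivation:
Trace (tracking ans):
cache = {'c': {'name': 33}, 'x': [8, 26, 6]}  # -> cache = {'c': {'name': 33}, 'x': [8, 26, 6]}
ans = cache['c']['name'] + cache['x'][0]  # -> ans = 41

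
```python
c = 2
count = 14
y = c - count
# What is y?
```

Answer: -12

Derivation:
Trace (tracking y):
c = 2  # -> c = 2
count = 14  # -> count = 14
y = c - count  # -> y = -12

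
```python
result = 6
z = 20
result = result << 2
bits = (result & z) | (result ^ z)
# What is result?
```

Trace (tracking result):
result = 6  # -> result = 6
z = 20  # -> z = 20
result = result << 2  # -> result = 24
bits = result & z | result ^ z  # -> bits = 28

Answer: 24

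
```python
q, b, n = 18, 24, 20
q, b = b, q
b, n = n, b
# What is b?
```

Trace (tracking b):
q, b, n = (18, 24, 20)  # -> q = 18, b = 24, n = 20
q, b = (b, q)  # -> q = 24, b = 18
b, n = (n, b)  # -> b = 20, n = 18

Answer: 20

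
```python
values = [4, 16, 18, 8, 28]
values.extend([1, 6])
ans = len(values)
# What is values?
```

Answer: [4, 16, 18, 8, 28, 1, 6]

Derivation:
Trace (tracking values):
values = [4, 16, 18, 8, 28]  # -> values = [4, 16, 18, 8, 28]
values.extend([1, 6])  # -> values = [4, 16, 18, 8, 28, 1, 6]
ans = len(values)  # -> ans = 7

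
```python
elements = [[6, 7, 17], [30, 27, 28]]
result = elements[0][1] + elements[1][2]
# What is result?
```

Trace (tracking result):
elements = [[6, 7, 17], [30, 27, 28]]  # -> elements = [[6, 7, 17], [30, 27, 28]]
result = elements[0][1] + elements[1][2]  # -> result = 35

Answer: 35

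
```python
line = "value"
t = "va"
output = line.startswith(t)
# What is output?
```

Trace (tracking output):
line = 'value'  # -> line = 'value'
t = 'va'  # -> t = 'va'
output = line.startswith(t)  # -> output = True

Answer: True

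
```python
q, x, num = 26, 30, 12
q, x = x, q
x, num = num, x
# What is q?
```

Trace (tracking q):
q, x, num = (26, 30, 12)  # -> q = 26, x = 30, num = 12
q, x = (x, q)  # -> q = 30, x = 26
x, num = (num, x)  # -> x = 12, num = 26

Answer: 30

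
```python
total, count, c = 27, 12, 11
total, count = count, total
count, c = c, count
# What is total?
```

Answer: 12

Derivation:
Trace (tracking total):
total, count, c = (27, 12, 11)  # -> total = 27, count = 12, c = 11
total, count = (count, total)  # -> total = 12, count = 27
count, c = (c, count)  # -> count = 11, c = 27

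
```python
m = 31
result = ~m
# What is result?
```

Answer: -32

Derivation:
Trace (tracking result):
m = 31  # -> m = 31
result = ~m  # -> result = -32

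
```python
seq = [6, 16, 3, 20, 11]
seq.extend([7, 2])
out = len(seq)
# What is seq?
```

Trace (tracking seq):
seq = [6, 16, 3, 20, 11]  # -> seq = [6, 16, 3, 20, 11]
seq.extend([7, 2])  # -> seq = [6, 16, 3, 20, 11, 7, 2]
out = len(seq)  # -> out = 7

Answer: [6, 16, 3, 20, 11, 7, 2]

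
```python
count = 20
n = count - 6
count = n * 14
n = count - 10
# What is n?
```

Answer: 186

Derivation:
Trace (tracking n):
count = 20  # -> count = 20
n = count - 6  # -> n = 14
count = n * 14  # -> count = 196
n = count - 10  # -> n = 186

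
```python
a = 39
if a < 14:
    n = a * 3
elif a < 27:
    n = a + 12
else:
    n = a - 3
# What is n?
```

Answer: 36

Derivation:
Trace (tracking n):
a = 39  # -> a = 39
if a < 14:  # condition is False
elif a < 27:  # condition is False
else:
    n = a - 3  # -> n = 36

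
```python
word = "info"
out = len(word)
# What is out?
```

Trace (tracking out):
word = 'info'  # -> word = 'info'
out = len(word)  # -> out = 4

Answer: 4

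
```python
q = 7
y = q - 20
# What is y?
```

Trace (tracking y):
q = 7  # -> q = 7
y = q - 20  # -> y = -13

Answer: -13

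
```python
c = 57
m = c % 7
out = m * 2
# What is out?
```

Trace (tracking out):
c = 57  # -> c = 57
m = c % 7  # -> m = 1
out = m * 2  # -> out = 2

Answer: 2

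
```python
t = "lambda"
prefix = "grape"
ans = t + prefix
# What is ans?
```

Answer: 'lambdagrape'

Derivation:
Trace (tracking ans):
t = 'lambda'  # -> t = 'lambda'
prefix = 'grape'  # -> prefix = 'grape'
ans = t + prefix  # -> ans = 'lambdagrape'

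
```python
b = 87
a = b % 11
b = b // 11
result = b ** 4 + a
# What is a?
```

Trace (tracking a):
b = 87  # -> b = 87
a = b % 11  # -> a = 10
b = b // 11  # -> b = 7
result = b ** 4 + a  # -> result = 2411

Answer: 10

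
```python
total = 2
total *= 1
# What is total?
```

Trace (tracking total):
total = 2  # -> total = 2
total *= 1  # -> total = 2

Answer: 2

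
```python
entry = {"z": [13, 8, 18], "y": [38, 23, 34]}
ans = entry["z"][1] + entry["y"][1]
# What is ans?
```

Answer: 31

Derivation:
Trace (tracking ans):
entry = {'z': [13, 8, 18], 'y': [38, 23, 34]}  # -> entry = {'z': [13, 8, 18], 'y': [38, 23, 34]}
ans = entry['z'][1] + entry['y'][1]  # -> ans = 31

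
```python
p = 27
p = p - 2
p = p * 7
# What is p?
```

Trace (tracking p):
p = 27  # -> p = 27
p = p - 2  # -> p = 25
p = p * 7  # -> p = 175

Answer: 175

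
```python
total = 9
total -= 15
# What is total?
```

Answer: -6

Derivation:
Trace (tracking total):
total = 9  # -> total = 9
total -= 15  # -> total = -6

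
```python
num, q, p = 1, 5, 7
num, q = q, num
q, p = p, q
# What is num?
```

Trace (tracking num):
num, q, p = (1, 5, 7)  # -> num = 1, q = 5, p = 7
num, q = (q, num)  # -> num = 5, q = 1
q, p = (p, q)  # -> q = 7, p = 1

Answer: 5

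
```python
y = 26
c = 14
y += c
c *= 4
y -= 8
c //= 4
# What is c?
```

Trace (tracking c):
y = 26  # -> y = 26
c = 14  # -> c = 14
y += c  # -> y = 40
c *= 4  # -> c = 56
y -= 8  # -> y = 32
c //= 4  # -> c = 14

Answer: 14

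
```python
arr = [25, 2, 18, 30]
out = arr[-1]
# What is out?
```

Answer: 30

Derivation:
Trace (tracking out):
arr = [25, 2, 18, 30]  # -> arr = [25, 2, 18, 30]
out = arr[-1]  # -> out = 30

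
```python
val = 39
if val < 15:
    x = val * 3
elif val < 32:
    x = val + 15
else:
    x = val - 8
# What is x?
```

Answer: 31

Derivation:
Trace (tracking x):
val = 39  # -> val = 39
if val < 15:  # condition is False
elif val < 32:  # condition is False
else:
    x = val - 8  # -> x = 31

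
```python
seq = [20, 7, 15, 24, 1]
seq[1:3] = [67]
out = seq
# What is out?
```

Trace (tracking out):
seq = [20, 7, 15, 24, 1]  # -> seq = [20, 7, 15, 24, 1]
seq[1:3] = [67]  # -> seq = [20, 67, 24, 1]
out = seq  # -> out = [20, 67, 24, 1]

Answer: [20, 67, 24, 1]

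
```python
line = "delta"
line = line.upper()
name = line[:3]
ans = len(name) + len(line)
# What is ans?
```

Answer: 8

Derivation:
Trace (tracking ans):
line = 'delta'  # -> line = 'delta'
line = line.upper()  # -> line = 'DELTA'
name = line[:3]  # -> name = 'DEL'
ans = len(name) + len(line)  # -> ans = 8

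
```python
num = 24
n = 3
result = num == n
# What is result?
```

Answer: False

Derivation:
Trace (tracking result):
num = 24  # -> num = 24
n = 3  # -> n = 3
result = num == n  # -> result = False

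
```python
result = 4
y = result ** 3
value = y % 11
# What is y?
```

Answer: 64

Derivation:
Trace (tracking y):
result = 4  # -> result = 4
y = result ** 3  # -> y = 64
value = y % 11  # -> value = 9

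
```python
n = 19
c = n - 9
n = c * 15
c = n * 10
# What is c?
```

Trace (tracking c):
n = 19  # -> n = 19
c = n - 9  # -> c = 10
n = c * 15  # -> n = 150
c = n * 10  # -> c = 1500

Answer: 1500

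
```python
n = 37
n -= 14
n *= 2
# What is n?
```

Answer: 46

Derivation:
Trace (tracking n):
n = 37  # -> n = 37
n -= 14  # -> n = 23
n *= 2  # -> n = 46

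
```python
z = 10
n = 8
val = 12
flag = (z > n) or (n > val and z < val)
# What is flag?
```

Trace (tracking flag):
z = 10  # -> z = 10
n = 8  # -> n = 8
val = 12  # -> val = 12
flag = z > n or (n > val and z < val)  # -> flag = True

Answer: True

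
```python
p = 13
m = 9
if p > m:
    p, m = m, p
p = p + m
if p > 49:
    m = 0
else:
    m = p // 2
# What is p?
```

Answer: 22

Derivation:
Trace (tracking p):
p = 13  # -> p = 13
m = 9  # -> m = 9
if p > m:  # condition is True
    p, m = (m, p)  # -> p = 9, m = 13
p = p + m  # -> p = 22
if p > 49:  # condition is False
else:
    m = p // 2  # -> m = 11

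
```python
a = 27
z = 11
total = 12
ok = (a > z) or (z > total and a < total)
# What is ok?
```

Answer: True

Derivation:
Trace (tracking ok):
a = 27  # -> a = 27
z = 11  # -> z = 11
total = 12  # -> total = 12
ok = a > z or (z > total and a < total)  # -> ok = True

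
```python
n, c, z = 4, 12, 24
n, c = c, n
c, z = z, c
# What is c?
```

Trace (tracking c):
n, c, z = (4, 12, 24)  # -> n = 4, c = 12, z = 24
n, c = (c, n)  # -> n = 12, c = 4
c, z = (z, c)  # -> c = 24, z = 4

Answer: 24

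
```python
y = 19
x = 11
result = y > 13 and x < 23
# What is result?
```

Answer: True

Derivation:
Trace (tracking result):
y = 19  # -> y = 19
x = 11  # -> x = 11
result = y > 13 and x < 23  # -> result = True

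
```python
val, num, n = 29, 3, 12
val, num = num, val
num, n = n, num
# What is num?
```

Answer: 12

Derivation:
Trace (tracking num):
val, num, n = (29, 3, 12)  # -> val = 29, num = 3, n = 12
val, num = (num, val)  # -> val = 3, num = 29
num, n = (n, num)  # -> num = 12, n = 29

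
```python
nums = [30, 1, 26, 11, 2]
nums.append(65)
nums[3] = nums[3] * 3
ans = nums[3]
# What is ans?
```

Answer: 33

Derivation:
Trace (tracking ans):
nums = [30, 1, 26, 11, 2]  # -> nums = [30, 1, 26, 11, 2]
nums.append(65)  # -> nums = [30, 1, 26, 11, 2, 65]
nums[3] = nums[3] * 3  # -> nums = [30, 1, 26, 33, 2, 65]
ans = nums[3]  # -> ans = 33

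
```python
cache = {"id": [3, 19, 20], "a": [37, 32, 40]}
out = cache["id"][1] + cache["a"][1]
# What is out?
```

Trace (tracking out):
cache = {'id': [3, 19, 20], 'a': [37, 32, 40]}  # -> cache = {'id': [3, 19, 20], 'a': [37, 32, 40]}
out = cache['id'][1] + cache['a'][1]  # -> out = 51

Answer: 51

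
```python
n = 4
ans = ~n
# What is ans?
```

Trace (tracking ans):
n = 4  # -> n = 4
ans = ~n  # -> ans = -5

Answer: -5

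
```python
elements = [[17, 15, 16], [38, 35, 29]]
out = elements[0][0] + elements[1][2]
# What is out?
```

Answer: 46

Derivation:
Trace (tracking out):
elements = [[17, 15, 16], [38, 35, 29]]  # -> elements = [[17, 15, 16], [38, 35, 29]]
out = elements[0][0] + elements[1][2]  # -> out = 46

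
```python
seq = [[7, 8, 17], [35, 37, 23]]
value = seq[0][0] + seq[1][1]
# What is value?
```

Trace (tracking value):
seq = [[7, 8, 17], [35, 37, 23]]  # -> seq = [[7, 8, 17], [35, 37, 23]]
value = seq[0][0] + seq[1][1]  # -> value = 44

Answer: 44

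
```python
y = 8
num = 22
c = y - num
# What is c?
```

Answer: -14

Derivation:
Trace (tracking c):
y = 8  # -> y = 8
num = 22  # -> num = 22
c = y - num  # -> c = -14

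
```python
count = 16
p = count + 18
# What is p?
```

Answer: 34

Derivation:
Trace (tracking p):
count = 16  # -> count = 16
p = count + 18  # -> p = 34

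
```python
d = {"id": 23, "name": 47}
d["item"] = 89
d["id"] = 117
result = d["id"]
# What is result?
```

Answer: 117

Derivation:
Trace (tracking result):
d = {'id': 23, 'name': 47}  # -> d = {'id': 23, 'name': 47}
d['item'] = 89  # -> d = {'id': 23, 'name': 47, 'item': 89}
d['id'] = 117  # -> d = {'id': 117, 'name': 47, 'item': 89}
result = d['id']  # -> result = 117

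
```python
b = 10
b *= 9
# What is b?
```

Trace (tracking b):
b = 10  # -> b = 10
b *= 9  # -> b = 90

Answer: 90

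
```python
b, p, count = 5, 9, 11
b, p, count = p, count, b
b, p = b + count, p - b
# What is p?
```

Answer: 2

Derivation:
Trace (tracking p):
b, p, count = (5, 9, 11)  # -> b = 5, p = 9, count = 11
b, p, count = (p, count, b)  # -> b = 9, p = 11, count = 5
b, p = (b + count, p - b)  # -> b = 14, p = 2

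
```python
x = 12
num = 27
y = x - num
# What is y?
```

Trace (tracking y):
x = 12  # -> x = 12
num = 27  # -> num = 27
y = x - num  # -> y = -15

Answer: -15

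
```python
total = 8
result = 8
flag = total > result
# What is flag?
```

Trace (tracking flag):
total = 8  # -> total = 8
result = 8  # -> result = 8
flag = total > result  # -> flag = False

Answer: False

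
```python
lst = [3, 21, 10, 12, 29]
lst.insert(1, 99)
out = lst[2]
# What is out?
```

Answer: 21

Derivation:
Trace (tracking out):
lst = [3, 21, 10, 12, 29]  # -> lst = [3, 21, 10, 12, 29]
lst.insert(1, 99)  # -> lst = [3, 99, 21, 10, 12, 29]
out = lst[2]  # -> out = 21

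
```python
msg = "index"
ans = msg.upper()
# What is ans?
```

Answer: 'INDEX'

Derivation:
Trace (tracking ans):
msg = 'index'  # -> msg = 'index'
ans = msg.upper()  # -> ans = 'INDEX'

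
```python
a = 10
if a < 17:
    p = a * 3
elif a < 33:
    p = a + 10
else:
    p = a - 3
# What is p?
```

Answer: 30

Derivation:
Trace (tracking p):
a = 10  # -> a = 10
if a < 17:  # condition is True
    p = a * 3  # -> p = 30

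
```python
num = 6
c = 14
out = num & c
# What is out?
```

Answer: 6

Derivation:
Trace (tracking out):
num = 6  # -> num = 6
c = 14  # -> c = 14
out = num & c  # -> out = 6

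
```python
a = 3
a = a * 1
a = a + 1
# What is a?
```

Answer: 4

Derivation:
Trace (tracking a):
a = 3  # -> a = 3
a = a * 1  # -> a = 3
a = a + 1  # -> a = 4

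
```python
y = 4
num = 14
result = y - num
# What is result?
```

Answer: -10

Derivation:
Trace (tracking result):
y = 4  # -> y = 4
num = 14  # -> num = 14
result = y - num  # -> result = -10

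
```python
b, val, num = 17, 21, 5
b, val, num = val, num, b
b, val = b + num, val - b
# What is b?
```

Trace (tracking b):
b, val, num = (17, 21, 5)  # -> b = 17, val = 21, num = 5
b, val, num = (val, num, b)  # -> b = 21, val = 5, num = 17
b, val = (b + num, val - b)  # -> b = 38, val = -16

Answer: 38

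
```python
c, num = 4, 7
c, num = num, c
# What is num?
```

Trace (tracking num):
c, num = (4, 7)  # -> c = 4, num = 7
c, num = (num, c)  # -> c = 7, num = 4

Answer: 4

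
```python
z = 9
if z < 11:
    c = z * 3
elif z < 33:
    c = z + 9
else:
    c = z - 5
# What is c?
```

Trace (tracking c):
z = 9  # -> z = 9
if z < 11:  # condition is True
    c = z * 3  # -> c = 27

Answer: 27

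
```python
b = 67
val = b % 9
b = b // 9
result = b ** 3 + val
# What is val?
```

Answer: 4

Derivation:
Trace (tracking val):
b = 67  # -> b = 67
val = b % 9  # -> val = 4
b = b // 9  # -> b = 7
result = b ** 3 + val  # -> result = 347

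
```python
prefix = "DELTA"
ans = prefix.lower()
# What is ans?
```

Trace (tracking ans):
prefix = 'DELTA'  # -> prefix = 'DELTA'
ans = prefix.lower()  # -> ans = 'delta'

Answer: 'delta'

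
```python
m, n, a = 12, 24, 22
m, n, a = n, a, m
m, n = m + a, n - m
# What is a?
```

Trace (tracking a):
m, n, a = (12, 24, 22)  # -> m = 12, n = 24, a = 22
m, n, a = (n, a, m)  # -> m = 24, n = 22, a = 12
m, n = (m + a, n - m)  # -> m = 36, n = -2

Answer: 12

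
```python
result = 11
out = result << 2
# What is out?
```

Answer: 44

Derivation:
Trace (tracking out):
result = 11  # -> result = 11
out = result << 2  # -> out = 44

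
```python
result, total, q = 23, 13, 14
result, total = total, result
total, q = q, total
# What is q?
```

Trace (tracking q):
result, total, q = (23, 13, 14)  # -> result = 23, total = 13, q = 14
result, total = (total, result)  # -> result = 13, total = 23
total, q = (q, total)  # -> total = 14, q = 23

Answer: 23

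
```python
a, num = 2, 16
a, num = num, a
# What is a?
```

Answer: 16

Derivation:
Trace (tracking a):
a, num = (2, 16)  # -> a = 2, num = 16
a, num = (num, a)  # -> a = 16, num = 2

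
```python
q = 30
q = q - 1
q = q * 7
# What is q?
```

Trace (tracking q):
q = 30  # -> q = 30
q = q - 1  # -> q = 29
q = q * 7  # -> q = 203

Answer: 203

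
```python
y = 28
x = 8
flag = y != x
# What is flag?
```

Answer: True

Derivation:
Trace (tracking flag):
y = 28  # -> y = 28
x = 8  # -> x = 8
flag = y != x  # -> flag = True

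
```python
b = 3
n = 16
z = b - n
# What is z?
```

Trace (tracking z):
b = 3  # -> b = 3
n = 16  # -> n = 16
z = b - n  # -> z = -13

Answer: -13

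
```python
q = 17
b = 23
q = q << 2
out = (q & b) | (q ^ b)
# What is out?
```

Trace (tracking out):
q = 17  # -> q = 17
b = 23  # -> b = 23
q = q << 2  # -> q = 68
out = q & b | q ^ b  # -> out = 87

Answer: 87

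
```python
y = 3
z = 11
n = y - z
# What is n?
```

Answer: -8

Derivation:
Trace (tracking n):
y = 3  # -> y = 3
z = 11  # -> z = 11
n = y - z  # -> n = -8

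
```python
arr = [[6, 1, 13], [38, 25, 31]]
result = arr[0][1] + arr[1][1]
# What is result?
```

Trace (tracking result):
arr = [[6, 1, 13], [38, 25, 31]]  # -> arr = [[6, 1, 13], [38, 25, 31]]
result = arr[0][1] + arr[1][1]  # -> result = 26

Answer: 26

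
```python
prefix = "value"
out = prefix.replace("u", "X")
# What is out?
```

Answer: 'valXe'

Derivation:
Trace (tracking out):
prefix = 'value'  # -> prefix = 'value'
out = prefix.replace('u', 'X')  # -> out = 'valXe'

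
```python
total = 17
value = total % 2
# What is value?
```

Answer: 1

Derivation:
Trace (tracking value):
total = 17  # -> total = 17
value = total % 2  # -> value = 1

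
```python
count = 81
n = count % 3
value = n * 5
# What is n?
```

Answer: 0

Derivation:
Trace (tracking n):
count = 81  # -> count = 81
n = count % 3  # -> n = 0
value = n * 5  # -> value = 0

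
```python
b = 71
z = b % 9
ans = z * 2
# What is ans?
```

Answer: 16

Derivation:
Trace (tracking ans):
b = 71  # -> b = 71
z = b % 9  # -> z = 8
ans = z * 2  # -> ans = 16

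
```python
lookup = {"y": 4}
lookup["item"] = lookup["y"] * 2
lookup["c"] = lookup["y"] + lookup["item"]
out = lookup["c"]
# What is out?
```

Trace (tracking out):
lookup = {'y': 4}  # -> lookup = {'y': 4}
lookup['item'] = lookup['y'] * 2  # -> lookup = {'y': 4, 'item': 8}
lookup['c'] = lookup['y'] + lookup['item']  # -> lookup = {'y': 4, 'item': 8, 'c': 12}
out = lookup['c']  # -> out = 12

Answer: 12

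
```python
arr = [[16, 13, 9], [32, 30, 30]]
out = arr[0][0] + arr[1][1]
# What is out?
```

Trace (tracking out):
arr = [[16, 13, 9], [32, 30, 30]]  # -> arr = [[16, 13, 9], [32, 30, 30]]
out = arr[0][0] + arr[1][1]  # -> out = 46

Answer: 46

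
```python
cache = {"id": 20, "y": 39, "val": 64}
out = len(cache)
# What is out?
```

Trace (tracking out):
cache = {'id': 20, 'y': 39, 'val': 64}  # -> cache = {'id': 20, 'y': 39, 'val': 64}
out = len(cache)  # -> out = 3

Answer: 3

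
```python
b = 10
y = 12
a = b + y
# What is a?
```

Trace (tracking a):
b = 10  # -> b = 10
y = 12  # -> y = 12
a = b + y  # -> a = 22

Answer: 22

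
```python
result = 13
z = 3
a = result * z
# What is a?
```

Trace (tracking a):
result = 13  # -> result = 13
z = 3  # -> z = 3
a = result * z  # -> a = 39

Answer: 39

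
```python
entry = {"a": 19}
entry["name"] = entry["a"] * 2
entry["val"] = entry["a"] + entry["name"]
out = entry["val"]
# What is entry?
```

Trace (tracking entry):
entry = {'a': 19}  # -> entry = {'a': 19}
entry['name'] = entry['a'] * 2  # -> entry = {'a': 19, 'name': 38}
entry['val'] = entry['a'] + entry['name']  # -> entry = {'a': 19, 'name': 38, 'val': 57}
out = entry['val']  # -> out = 57

Answer: {'a': 19, 'name': 38, 'val': 57}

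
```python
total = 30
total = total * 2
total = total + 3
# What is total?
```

Trace (tracking total):
total = 30  # -> total = 30
total = total * 2  # -> total = 60
total = total + 3  # -> total = 63

Answer: 63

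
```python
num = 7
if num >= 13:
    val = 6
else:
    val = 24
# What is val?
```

Answer: 24

Derivation:
Trace (tracking val):
num = 7  # -> num = 7
if num >= 13:  # condition is False
else:
    val = 24  # -> val = 24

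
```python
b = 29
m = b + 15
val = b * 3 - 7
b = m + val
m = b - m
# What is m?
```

Answer: 80

Derivation:
Trace (tracking m):
b = 29  # -> b = 29
m = b + 15  # -> m = 44
val = b * 3 - 7  # -> val = 80
b = m + val  # -> b = 124
m = b - m  # -> m = 80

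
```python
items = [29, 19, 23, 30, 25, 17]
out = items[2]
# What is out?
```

Answer: 23

Derivation:
Trace (tracking out):
items = [29, 19, 23, 30, 25, 17]  # -> items = [29, 19, 23, 30, 25, 17]
out = items[2]  # -> out = 23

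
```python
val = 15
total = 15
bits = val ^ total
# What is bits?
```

Answer: 0

Derivation:
Trace (tracking bits):
val = 15  # -> val = 15
total = 15  # -> total = 15
bits = val ^ total  # -> bits = 0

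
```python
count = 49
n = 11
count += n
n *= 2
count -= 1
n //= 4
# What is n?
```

Answer: 5

Derivation:
Trace (tracking n):
count = 49  # -> count = 49
n = 11  # -> n = 11
count += n  # -> count = 60
n *= 2  # -> n = 22
count -= 1  # -> count = 59
n //= 4  # -> n = 5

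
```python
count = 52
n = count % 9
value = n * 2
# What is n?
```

Answer: 7

Derivation:
Trace (tracking n):
count = 52  # -> count = 52
n = count % 9  # -> n = 7
value = n * 2  # -> value = 14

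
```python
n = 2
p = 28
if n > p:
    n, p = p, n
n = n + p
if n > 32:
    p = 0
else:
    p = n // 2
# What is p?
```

Answer: 15

Derivation:
Trace (tracking p):
n = 2  # -> n = 2
p = 28  # -> p = 28
if n > p:  # condition is False
n = n + p  # -> n = 30
if n > 32:  # condition is False
else:
    p = n // 2  # -> p = 15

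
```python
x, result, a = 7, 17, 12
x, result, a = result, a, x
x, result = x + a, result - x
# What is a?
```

Answer: 7

Derivation:
Trace (tracking a):
x, result, a = (7, 17, 12)  # -> x = 7, result = 17, a = 12
x, result, a = (result, a, x)  # -> x = 17, result = 12, a = 7
x, result = (x + a, result - x)  # -> x = 24, result = -5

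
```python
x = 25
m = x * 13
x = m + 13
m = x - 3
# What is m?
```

Answer: 335

Derivation:
Trace (tracking m):
x = 25  # -> x = 25
m = x * 13  # -> m = 325
x = m + 13  # -> x = 338
m = x - 3  # -> m = 335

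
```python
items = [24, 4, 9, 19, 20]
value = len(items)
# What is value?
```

Trace (tracking value):
items = [24, 4, 9, 19, 20]  # -> items = [24, 4, 9, 19, 20]
value = len(items)  # -> value = 5

Answer: 5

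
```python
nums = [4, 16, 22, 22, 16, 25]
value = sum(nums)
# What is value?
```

Answer: 105

Derivation:
Trace (tracking value):
nums = [4, 16, 22, 22, 16, 25]  # -> nums = [4, 16, 22, 22, 16, 25]
value = sum(nums)  # -> value = 105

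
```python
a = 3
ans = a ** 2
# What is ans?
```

Answer: 9

Derivation:
Trace (tracking ans):
a = 3  # -> a = 3
ans = a ** 2  # -> ans = 9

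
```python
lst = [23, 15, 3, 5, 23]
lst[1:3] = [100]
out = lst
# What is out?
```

Answer: [23, 100, 5, 23]

Derivation:
Trace (tracking out):
lst = [23, 15, 3, 5, 23]  # -> lst = [23, 15, 3, 5, 23]
lst[1:3] = [100]  # -> lst = [23, 100, 5, 23]
out = lst  # -> out = [23, 100, 5, 23]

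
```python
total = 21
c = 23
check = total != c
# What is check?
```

Trace (tracking check):
total = 21  # -> total = 21
c = 23  # -> c = 23
check = total != c  # -> check = True

Answer: True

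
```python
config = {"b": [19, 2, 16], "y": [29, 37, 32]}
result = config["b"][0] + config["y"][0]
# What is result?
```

Trace (tracking result):
config = {'b': [19, 2, 16], 'y': [29, 37, 32]}  # -> config = {'b': [19, 2, 16], 'y': [29, 37, 32]}
result = config['b'][0] + config['y'][0]  # -> result = 48

Answer: 48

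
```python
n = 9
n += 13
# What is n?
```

Answer: 22

Derivation:
Trace (tracking n):
n = 9  # -> n = 9
n += 13  # -> n = 22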